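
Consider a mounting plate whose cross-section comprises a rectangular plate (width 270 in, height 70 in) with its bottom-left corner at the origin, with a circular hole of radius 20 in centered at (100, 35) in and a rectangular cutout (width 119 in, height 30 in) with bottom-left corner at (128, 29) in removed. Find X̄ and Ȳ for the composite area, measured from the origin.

plate: A = 270 × 70 = 18900.00, centroid at (135.00, 35.00).
hole 1: A = −π·20² = -1256.64, centroid at (100.00, 35.00).
hole 2: A = −(119 × 30) = -3570.00, centroid at (187.50, 44.00).
ΣA = 14073.36 in²
ΣAX̄ = (18900.00)(135.00) + (-1256.64)(100.00) + (-3570.00)(187.50) = 1756461.29 in³
ΣAȲ = (18900.00)(35.00) + (-1256.64)(35.00) + (-3570.00)(44.00) = 460437.70 in³
X̄ = 1756461.29 / 14073.36 = 124.81 in
Ȳ = 460437.70 / 14073.36 = 32.72 in

X̄ = 124.81 in, Ȳ = 32.72 in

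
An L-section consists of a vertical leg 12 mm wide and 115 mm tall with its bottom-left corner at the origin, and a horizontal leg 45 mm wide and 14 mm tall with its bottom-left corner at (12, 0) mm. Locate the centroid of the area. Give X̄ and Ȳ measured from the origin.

X̄ = 14.93 mm, Ȳ = 41.67 mm

vertical leg: A = 12 × 115 = 1380.00, centroid at (6.00, 57.50).
horizontal leg: A = 45 × 14 = 630.00, centroid at (34.50, 7.00).
ΣA = 2010.00 mm², ΣAX̄ = 30015.00 mm³, ΣAȲ = 83760.00 mm³.
X̄ = 30015.00/2010.00 = 14.93 mm; Ȳ = 83760.00/2010.00 = 41.67 mm.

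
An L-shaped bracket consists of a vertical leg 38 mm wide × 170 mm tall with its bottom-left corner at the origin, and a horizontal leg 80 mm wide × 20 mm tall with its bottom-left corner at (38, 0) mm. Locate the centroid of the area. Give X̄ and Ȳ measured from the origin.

Part | A | x̄ᵢ | ȳᵢ | A·x̄ᵢ | A·ȳᵢ
vertical leg | 6460.00 | 19.00 | 85.00 | 122740.00 | 549100.00
horizontal leg | 1600.00 | 78.00 | 10.00 | 124800.00 | 16000.00
Σ | 8060.00 |  |  | 247540.00 | 565100.00
X̄ = 247540.00 / 8060.00 = 30.71 mm
Ȳ = 565100.00 / 8060.00 = 70.11 mm

X̄ = 30.71 mm, Ȳ = 70.11 mm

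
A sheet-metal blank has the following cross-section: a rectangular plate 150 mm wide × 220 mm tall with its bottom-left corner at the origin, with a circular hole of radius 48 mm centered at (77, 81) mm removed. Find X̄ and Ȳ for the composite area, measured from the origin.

X̄ = 74.44 mm, Ȳ = 118.15 mm

plate: A = 150 × 220 = 33000.00, centroid at (75.00, 110.00).
hole: A = −π·48² = -7238.23, centroid at (77.00, 81.00).
ΣA = 25761.77 mm²
ΣAX̄ = (33000.00)(75.00) + (-7238.23)(77.00) = 1917656.33 mm³
ΣAȲ = (33000.00)(110.00) + (-7238.23)(81.00) = 3043703.41 mm³
X̄ = 1917656.33 / 25761.77 = 74.44 mm
Ȳ = 3043703.41 / 25761.77 = 118.15 mm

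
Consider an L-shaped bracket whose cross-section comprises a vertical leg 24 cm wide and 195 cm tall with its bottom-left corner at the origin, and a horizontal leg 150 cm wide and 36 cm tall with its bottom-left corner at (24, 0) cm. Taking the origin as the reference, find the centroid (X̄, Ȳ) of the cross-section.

X̄ = 58.61 cm, Ȳ = 54.91 cm

Part | A | x̄ᵢ | ȳᵢ | A·x̄ᵢ | A·ȳᵢ
vertical leg | 4680.00 | 12.00 | 97.50 | 56160.00 | 456300.00
horizontal leg | 5400.00 | 99.00 | 18.00 | 534600.00 | 97200.00
Σ | 10080.00 |  |  | 590760.00 | 553500.00
X̄ = 590760.00 / 10080.00 = 58.61 cm
Ȳ = 553500.00 / 10080.00 = 54.91 cm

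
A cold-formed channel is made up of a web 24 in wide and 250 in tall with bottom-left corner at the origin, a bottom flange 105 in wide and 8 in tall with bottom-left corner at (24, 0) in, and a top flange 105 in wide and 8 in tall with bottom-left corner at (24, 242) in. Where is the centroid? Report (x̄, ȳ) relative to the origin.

x̄ = 26.11 in, ȳ = 125.00 in

Part | A | x̄ᵢ | ȳᵢ | A·x̄ᵢ | A·ȳᵢ
web | 6000.00 | 12.00 | 125.00 | 72000.00 | 750000.00
bottom flange | 840.00 | 76.50 | 4.00 | 64260.00 | 3360.00
top flange | 840.00 | 76.50 | 246.00 | 64260.00 | 206640.00
Σ | 7680.00 |  |  | 200520.00 | 960000.00
x̄ = 200520.00 / 7680.00 = 26.11 in
ȳ = 960000.00 / 7680.00 = 125.00 in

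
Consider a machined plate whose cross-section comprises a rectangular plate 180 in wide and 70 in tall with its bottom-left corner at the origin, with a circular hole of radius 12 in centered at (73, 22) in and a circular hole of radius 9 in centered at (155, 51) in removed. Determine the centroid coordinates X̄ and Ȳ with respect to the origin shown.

plate: A = 180 × 70 = 12600.00, centroid at (90.00, 35.00).
hole 1: A = −π·12² = -452.39, centroid at (73.00, 22.00).
hole 2: A = −π·9² = -254.47, centroid at (155.00, 51.00).
ΣA = 11893.14 in²
ΣAX̄ = (12600.00)(90.00) + (-452.39)(73.00) + (-254.47)(155.00) = 1061532.88 in³
ΣAȲ = (12600.00)(35.00) + (-452.39)(22.00) + (-254.47)(51.00) = 418069.52 in³
X̄ = 1061532.88 / 11893.14 = 89.26 in
Ȳ = 418069.52 / 11893.14 = 35.15 in

X̄ = 89.26 in, Ȳ = 35.15 in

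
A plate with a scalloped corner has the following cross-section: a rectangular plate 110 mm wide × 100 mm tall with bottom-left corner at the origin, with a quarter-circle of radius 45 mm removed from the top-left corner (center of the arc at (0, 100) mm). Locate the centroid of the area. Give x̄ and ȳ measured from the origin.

plate: A = 110 × 100 = 11000.00, centroid at (55.00, 50.00).
removed quarter-circle: A = −¼π·45² = -1590.43, centroid at (19.10, 80.90).
ΣA = 9409.57 mm²
ΣAx̄ = (11000.00)(55.00) + (-1590.43)(19.10) = 574625.00 mm³
ΣAȳ = (11000.00)(50.00) + (-1590.43)(80.90) = 421331.87 mm³
x̄ = 574625.00 / 9409.57 = 61.07 mm
ȳ = 421331.87 / 9409.57 = 44.78 mm

x̄ = 61.07 mm, ȳ = 44.78 mm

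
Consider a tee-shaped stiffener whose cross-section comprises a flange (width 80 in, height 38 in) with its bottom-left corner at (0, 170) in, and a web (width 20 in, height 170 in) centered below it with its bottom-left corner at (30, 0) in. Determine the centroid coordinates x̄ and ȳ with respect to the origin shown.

x̄ = 40.00 in, ȳ = 134.09 in

web: A = 20 × 170 = 3400.00, centroid at (40.00, 85.00).
flange: A = 80 × 38 = 3040.00, centroid at (40.00, 189.00).
ΣA = 6440.00 in², ΣAx̄ = 257600.00 in³, ΣAȳ = 863560.00 in³.
x̄ = 257600.00/6440.00 = 40.00 in; ȳ = 863560.00/6440.00 = 134.09 in.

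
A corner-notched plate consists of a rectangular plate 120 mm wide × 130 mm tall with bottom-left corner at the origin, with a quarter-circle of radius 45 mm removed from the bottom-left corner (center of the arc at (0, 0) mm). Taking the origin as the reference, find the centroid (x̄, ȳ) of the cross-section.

plate: A = 120 × 130 = 15600.00, centroid at (60.00, 65.00).
removed quarter-circle: A = −¼π·45² = -1590.43, centroid at (19.10, 19.10).
ΣA = 14009.57 mm², ΣAx̄ = 905625.00 mm³, ΣAȳ = 983625.00 mm³.
x̄ = 905625.00/14009.57 = 64.64 mm; ȳ = 983625.00/14009.57 = 70.21 mm.

x̄ = 64.64 mm, ȳ = 70.21 mm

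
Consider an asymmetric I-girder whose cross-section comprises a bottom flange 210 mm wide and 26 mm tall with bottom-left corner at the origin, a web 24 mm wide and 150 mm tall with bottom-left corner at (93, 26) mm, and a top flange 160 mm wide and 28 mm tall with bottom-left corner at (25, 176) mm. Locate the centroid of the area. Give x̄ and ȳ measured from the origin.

x̄ = 105.00 mm, ȳ = 94.96 mm

bottom flange: A = 210 × 26 = 5460.00, centroid at (105.00, 13.00).
web: A = 24 × 150 = 3600.00, centroid at (105.00, 101.00).
top flange: A = 160 × 28 = 4480.00, centroid at (105.00, 190.00).
ΣA = 13540.00 mm², ΣAx̄ = 1421700.00 mm³, ΣAȳ = 1285780.00 mm³.
x̄ = 1421700.00/13540.00 = 105.00 mm; ȳ = 1285780.00/13540.00 = 94.96 mm.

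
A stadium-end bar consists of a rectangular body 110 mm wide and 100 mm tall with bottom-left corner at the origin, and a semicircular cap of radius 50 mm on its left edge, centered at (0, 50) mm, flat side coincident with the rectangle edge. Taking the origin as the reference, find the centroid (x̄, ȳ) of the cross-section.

x̄ = 34.95 mm, ȳ = 50.00 mm

rectangular body: A = 110 × 100 = 11000.00, centroid at (55.00, 50.00).
semicircular end: A = ½π·50² = 3926.99, centroid at (-21.22, 50.00).
ΣA = 14926.99 mm²
ΣAx̄ = (11000.00)(55.00) + (3926.99)(-21.22) = 521666.67 mm³
ΣAȳ = (11000.00)(50.00) + (3926.99)(50.00) = 746349.54 mm³
x̄ = 521666.67 / 14926.99 = 34.95 mm
ȳ = 746349.54 / 14926.99 = 50.00 mm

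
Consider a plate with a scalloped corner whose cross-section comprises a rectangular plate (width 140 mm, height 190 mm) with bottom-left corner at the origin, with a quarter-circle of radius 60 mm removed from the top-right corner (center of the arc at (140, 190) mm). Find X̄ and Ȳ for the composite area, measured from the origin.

X̄ = 64.70 mm, Ȳ = 86.73 mm

Part | A | x̄ᵢ | ȳᵢ | A·x̄ᵢ | A·ȳᵢ
plate | 26600.00 | 70.00 | 95.00 | 1862000.00 | 2527000.00
removed quarter-circle | -2827.43 | 114.54 | 164.54 | -323840.67 | -465212.34
Σ | 23772.57 |  |  | 1538159.33 | 2061787.66
X̄ = 1538159.33 / 23772.57 = 64.70 mm
Ȳ = 2061787.66 / 23772.57 = 86.73 mm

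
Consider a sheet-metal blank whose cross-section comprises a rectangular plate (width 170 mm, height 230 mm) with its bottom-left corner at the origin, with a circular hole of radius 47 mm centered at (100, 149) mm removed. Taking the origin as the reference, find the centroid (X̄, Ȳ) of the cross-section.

X̄ = 81.76 mm, Ȳ = 107.66 mm

Part | A | x̄ᵢ | ȳᵢ | A·x̄ᵢ | A·ȳᵢ
plate | 39100.00 | 85.00 | 115.00 | 3323500.00 | 4496500.00
hole | -6939.78 | 100.00 | 149.00 | -693977.82 | -1034026.95
Σ | 32160.22 |  |  | 2629522.18 | 3462473.05
X̄ = 2629522.18 / 32160.22 = 81.76 mm
Ȳ = 3462473.05 / 32160.22 = 107.66 mm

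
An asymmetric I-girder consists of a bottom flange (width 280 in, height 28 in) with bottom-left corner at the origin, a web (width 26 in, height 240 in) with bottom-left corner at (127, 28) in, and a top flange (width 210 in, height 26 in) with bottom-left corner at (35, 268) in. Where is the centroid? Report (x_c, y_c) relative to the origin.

x_c = 140.00 in, y_c = 131.40 in

bottom flange: A = 280 × 28 = 7840.00, centroid at (140.00, 14.00).
web: A = 26 × 240 = 6240.00, centroid at (140.00, 148.00).
top flange: A = 210 × 26 = 5460.00, centroid at (140.00, 281.00).
ΣA = 19540.00 in²
ΣAx_c = (7840.00)(140.00) + (6240.00)(140.00) + (5460.00)(140.00) = 2735600.00 in³
ΣAy_c = (7840.00)(14.00) + (6240.00)(148.00) + (5460.00)(281.00) = 2567540.00 in³
x_c = 2735600.00 / 19540.00 = 140.00 in
y_c = 2567540.00 / 19540.00 = 131.40 in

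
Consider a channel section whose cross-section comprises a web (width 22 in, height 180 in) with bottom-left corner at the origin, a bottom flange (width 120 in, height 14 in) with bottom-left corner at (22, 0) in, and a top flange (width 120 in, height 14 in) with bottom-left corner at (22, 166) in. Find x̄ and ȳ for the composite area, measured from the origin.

web: A = 22 × 180 = 3960.00, centroid at (11.00, 90.00).
bottom flange: A = 120 × 14 = 1680.00, centroid at (82.00, 7.00).
top flange: A = 120 × 14 = 1680.00, centroid at (82.00, 173.00).
ΣA = 7320.00 in²
ΣAx̄ = (3960.00)(11.00) + (1680.00)(82.00) + (1680.00)(82.00) = 319080.00 in³
ΣAȳ = (3960.00)(90.00) + (1680.00)(7.00) + (1680.00)(173.00) = 658800.00 in³
x̄ = 319080.00 / 7320.00 = 43.59 in
ȳ = 658800.00 / 7320.00 = 90.00 in

x̄ = 43.59 in, ȳ = 90.00 in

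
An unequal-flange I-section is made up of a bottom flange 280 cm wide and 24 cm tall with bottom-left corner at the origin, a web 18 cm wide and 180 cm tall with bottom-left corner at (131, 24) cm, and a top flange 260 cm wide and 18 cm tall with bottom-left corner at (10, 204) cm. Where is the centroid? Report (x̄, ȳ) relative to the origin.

x̄ = 140.00 cm, ȳ = 98.83 cm

bottom flange: A = 280 × 24 = 6720.00, centroid at (140.00, 12.00).
web: A = 18 × 180 = 3240.00, centroid at (140.00, 114.00).
top flange: A = 260 × 18 = 4680.00, centroid at (140.00, 213.00).
ΣA = 14640.00 cm², ΣAx̄ = 2049600.00 cm³, ΣAȳ = 1446840.00 cm³.
x̄ = 2049600.00/14640.00 = 140.00 cm; ȳ = 1446840.00/14640.00 = 98.83 cm.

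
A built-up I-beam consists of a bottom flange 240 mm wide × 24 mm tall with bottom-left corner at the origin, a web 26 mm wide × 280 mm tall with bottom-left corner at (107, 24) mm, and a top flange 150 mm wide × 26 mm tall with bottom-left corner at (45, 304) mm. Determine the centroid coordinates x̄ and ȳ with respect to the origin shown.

bottom flange: A = 240 × 24 = 5760.00, centroid at (120.00, 12.00).
web: A = 26 × 280 = 7280.00, centroid at (120.00, 164.00).
top flange: A = 150 × 26 = 3900.00, centroid at (120.00, 317.00).
ΣA = 16940.00 mm²
ΣAx̄ = (5760.00)(120.00) + (7280.00)(120.00) + (3900.00)(120.00) = 2032800.00 mm³
ΣAȳ = (5760.00)(12.00) + (7280.00)(164.00) + (3900.00)(317.00) = 2499340.00 mm³
x̄ = 2032800.00 / 16940.00 = 120.00 mm
ȳ = 2499340.00 / 16940.00 = 147.54 mm

x̄ = 120.00 mm, ȳ = 147.54 mm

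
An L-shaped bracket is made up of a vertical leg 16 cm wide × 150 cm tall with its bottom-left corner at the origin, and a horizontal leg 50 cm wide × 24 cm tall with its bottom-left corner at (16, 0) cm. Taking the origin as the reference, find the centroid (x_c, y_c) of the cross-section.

vertical leg: A = 16 × 150 = 2400.00, centroid at (8.00, 75.00).
horizontal leg: A = 50 × 24 = 1200.00, centroid at (41.00, 12.00).
ΣA = 3600.00 cm², ΣAx_c = 68400.00 cm³, ΣAy_c = 194400.00 cm³.
x_c = 68400.00/3600.00 = 19.00 cm; y_c = 194400.00/3600.00 = 54.00 cm.

x_c = 19.00 cm, y_c = 54.00 cm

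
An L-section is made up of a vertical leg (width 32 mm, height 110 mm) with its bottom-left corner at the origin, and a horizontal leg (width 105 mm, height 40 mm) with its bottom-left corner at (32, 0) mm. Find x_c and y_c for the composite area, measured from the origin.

vertical leg: A = 32 × 110 = 3520.00, centroid at (16.00, 55.00).
horizontal leg: A = 105 × 40 = 4200.00, centroid at (84.50, 20.00).
ΣA = 7720.00 mm², ΣAx_c = 411220.00 mm³, ΣAy_c = 277600.00 mm³.
x_c = 411220.00/7720.00 = 53.27 mm; y_c = 277600.00/7720.00 = 35.96 mm.

x_c = 53.27 mm, y_c = 35.96 mm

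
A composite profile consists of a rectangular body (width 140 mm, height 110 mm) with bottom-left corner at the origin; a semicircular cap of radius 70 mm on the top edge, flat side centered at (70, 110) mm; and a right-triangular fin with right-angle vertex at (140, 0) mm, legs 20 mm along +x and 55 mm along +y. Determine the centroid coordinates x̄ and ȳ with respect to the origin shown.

x̄ = 71.78 mm, ȳ = 81.72 mm

rectangular body: A = 140 × 110 = 15400.00, centroid at (70.00, 55.00).
semicircular top: A = ½π·70² = 7696.90, centroid at (70.00, 139.71).
triangular fin: A = ½·20·55 = 550.00, centroid at (146.67, 18.33).
ΣA = 23646.90 mm²
ΣAx̄ = (15400.00)(70.00) + (7696.90)(70.00) + (550.00)(146.67) = 1697449.81 mm³
ΣAȳ = (15400.00)(55.00) + (7696.90)(139.71) + (550.00)(18.33) = 1932409.22 mm³
x̄ = 1697449.81 / 23646.90 = 71.78 mm
ȳ = 1932409.22 / 23646.90 = 81.72 mm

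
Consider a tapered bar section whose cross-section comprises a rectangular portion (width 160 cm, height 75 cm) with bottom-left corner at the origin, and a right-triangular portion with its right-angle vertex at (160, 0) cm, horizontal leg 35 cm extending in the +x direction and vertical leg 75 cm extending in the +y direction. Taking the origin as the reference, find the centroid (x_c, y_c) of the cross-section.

x_c = 89.04 cm, y_c = 36.27 cm

Part | A | x̄ᵢ | ȳᵢ | A·x̄ᵢ | A·ȳᵢ
rectangular portion | 12000.00 | 80.00 | 37.50 | 960000.00 | 450000.00
triangular portion | 1312.50 | 171.67 | 25.00 | 225312.50 | 32812.50
Σ | 13312.50 |  |  | 1185312.50 | 482812.50
x_c = 1185312.50 / 13312.50 = 89.04 cm
y_c = 482812.50 / 13312.50 = 36.27 cm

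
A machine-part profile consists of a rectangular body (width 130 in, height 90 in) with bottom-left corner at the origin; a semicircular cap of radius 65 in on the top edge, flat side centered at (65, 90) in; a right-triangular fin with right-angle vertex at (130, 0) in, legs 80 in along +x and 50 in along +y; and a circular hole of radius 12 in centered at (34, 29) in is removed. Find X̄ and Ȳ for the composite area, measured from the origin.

X̄ = 74.93 in, Ȳ = 66.74 in

rectangular body: A = 130 × 90 = 11700.00, centroid at (65.00, 45.00).
semicircular top: A = ½π·65² = 6636.61, centroid at (65.00, 117.59).
triangular fin: A = ½·80·50 = 2000.00, centroid at (156.67, 16.67).
hole: A = −π·12² = -452.39, centroid at (34.00, 29.00).
ΣA = 19884.23 in²
ΣAX̄ = (11700.00)(65.00) + (6636.61)(65.00) + (2000.00)(156.67) + (-452.39)(34.00) = 1489832.04 in³
ΣAȲ = (11700.00)(45.00) + (6636.61)(117.59) + (2000.00)(16.67) + (-452.39)(29.00) = 1327092.68 in³
X̄ = 1489832.04 / 19884.23 = 74.93 in
Ȳ = 1327092.68 / 19884.23 = 66.74 in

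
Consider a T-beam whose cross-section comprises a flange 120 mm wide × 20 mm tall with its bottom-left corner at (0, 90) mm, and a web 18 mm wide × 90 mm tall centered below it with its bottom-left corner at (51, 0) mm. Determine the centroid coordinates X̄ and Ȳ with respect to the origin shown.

web: A = 18 × 90 = 1620.00, centroid at (60.00, 45.00).
flange: A = 120 × 20 = 2400.00, centroid at (60.00, 100.00).
ΣA = 4020.00 mm²
ΣAX̄ = (1620.00)(60.00) + (2400.00)(60.00) = 241200.00 mm³
ΣAȲ = (1620.00)(45.00) + (2400.00)(100.00) = 312900.00 mm³
X̄ = 241200.00 / 4020.00 = 60.00 mm
Ȳ = 312900.00 / 4020.00 = 77.84 mm

X̄ = 60.00 mm, Ȳ = 77.84 mm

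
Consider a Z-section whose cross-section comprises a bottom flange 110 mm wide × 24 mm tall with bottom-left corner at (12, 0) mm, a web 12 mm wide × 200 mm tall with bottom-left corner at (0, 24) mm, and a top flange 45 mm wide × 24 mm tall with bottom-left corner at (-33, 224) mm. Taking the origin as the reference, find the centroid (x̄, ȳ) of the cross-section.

x̄ = 29.40 mm, ȳ = 95.45 mm

bottom flange: A = 110 × 24 = 2640.00, centroid at (67.00, 12.00).
web: A = 12 × 200 = 2400.00, centroid at (6.00, 124.00).
top flange: A = 45 × 24 = 1080.00, centroid at (-10.50, 236.00).
ΣA = 6120.00 mm², ΣAx̄ = 179940.00 mm³, ΣAȳ = 584160.00 mm³.
x̄ = 179940.00/6120.00 = 29.40 mm; ȳ = 584160.00/6120.00 = 95.45 mm.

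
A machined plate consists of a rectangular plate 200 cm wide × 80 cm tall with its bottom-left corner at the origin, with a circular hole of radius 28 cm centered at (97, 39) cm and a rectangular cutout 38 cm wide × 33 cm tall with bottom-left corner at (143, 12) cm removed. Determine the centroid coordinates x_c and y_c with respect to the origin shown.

x_c = 94.27 cm, y_c = 41.37 cm

plate: A = 200 × 80 = 16000.00, centroid at (100.00, 40.00).
hole 1: A = −π·28² = -2463.01, centroid at (97.00, 39.00).
hole 2: A = −(38 × 33) = -1254.00, centroid at (162.00, 28.50).
ΣA = 12282.99 cm²
ΣAx_c = (16000.00)(100.00) + (-2463.01)(97.00) + (-1254.00)(162.00) = 1157940.16 cm³
ΣAy_c = (16000.00)(40.00) + (-2463.01)(39.00) + (-1254.00)(28.50) = 508203.66 cm³
x_c = 1157940.16 / 12282.99 = 94.27 cm
y_c = 508203.66 / 12282.99 = 41.37 cm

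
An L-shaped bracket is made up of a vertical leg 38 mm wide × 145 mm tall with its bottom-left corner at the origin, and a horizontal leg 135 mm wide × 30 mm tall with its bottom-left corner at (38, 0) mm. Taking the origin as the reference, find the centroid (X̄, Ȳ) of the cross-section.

vertical leg: A = 38 × 145 = 5510.00, centroid at (19.00, 72.50).
horizontal leg: A = 135 × 30 = 4050.00, centroid at (105.50, 15.00).
ΣA = 9560.00 mm²
ΣAX̄ = (5510.00)(19.00) + (4050.00)(105.50) = 531965.00 mm³
ΣAȲ = (5510.00)(72.50) + (4050.00)(15.00) = 460225.00 mm³
X̄ = 531965.00 / 9560.00 = 55.64 mm
Ȳ = 460225.00 / 9560.00 = 48.14 mm

X̄ = 55.64 mm, Ȳ = 48.14 mm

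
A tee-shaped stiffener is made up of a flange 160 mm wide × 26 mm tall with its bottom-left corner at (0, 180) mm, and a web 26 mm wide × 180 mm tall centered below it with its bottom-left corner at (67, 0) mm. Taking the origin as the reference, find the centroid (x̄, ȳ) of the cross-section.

Part | A | x̄ᵢ | ȳᵢ | A·x̄ᵢ | A·ȳᵢ
web | 4680.00 | 80.00 | 90.00 | 374400.00 | 421200.00
flange | 4160.00 | 80.00 | 193.00 | 332800.00 | 802880.00
Σ | 8840.00 |  |  | 707200.00 | 1224080.00
x̄ = 707200.00 / 8840.00 = 80.00 mm
ȳ = 1224080.00 / 8840.00 = 138.47 mm

x̄ = 80.00 mm, ȳ = 138.47 mm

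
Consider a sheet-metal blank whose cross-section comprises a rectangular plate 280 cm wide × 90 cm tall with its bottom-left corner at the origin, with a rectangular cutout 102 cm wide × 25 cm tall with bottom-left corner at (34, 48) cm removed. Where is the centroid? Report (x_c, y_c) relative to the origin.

Part | A | x̄ᵢ | ȳᵢ | A·x̄ᵢ | A·ȳᵢ
plate | 25200.00 | 140.00 | 45.00 | 3528000.00 | 1134000.00
hole | -2550.00 | 85.00 | 60.50 | -216750.00 | -154275.00
Σ | 22650.00 |  |  | 3311250.00 | 979725.00
x_c = 3311250.00 / 22650.00 = 146.19 cm
y_c = 979725.00 / 22650.00 = 43.25 cm

x_c = 146.19 cm, y_c = 43.25 cm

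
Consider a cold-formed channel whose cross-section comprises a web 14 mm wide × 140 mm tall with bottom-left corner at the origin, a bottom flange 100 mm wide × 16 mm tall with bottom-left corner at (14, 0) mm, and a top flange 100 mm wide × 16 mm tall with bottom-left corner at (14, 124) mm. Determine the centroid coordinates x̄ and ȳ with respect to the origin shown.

web: A = 14 × 140 = 1960.00, centroid at (7.00, 70.00).
bottom flange: A = 100 × 16 = 1600.00, centroid at (64.00, 8.00).
top flange: A = 100 × 16 = 1600.00, centroid at (64.00, 132.00).
ΣA = 5160.00 mm²
ΣAx̄ = (1960.00)(7.00) + (1600.00)(64.00) + (1600.00)(64.00) = 218520.00 mm³
ΣAȳ = (1960.00)(70.00) + (1600.00)(8.00) + (1600.00)(132.00) = 361200.00 mm³
x̄ = 218520.00 / 5160.00 = 42.35 mm
ȳ = 361200.00 / 5160.00 = 70.00 mm

x̄ = 42.35 mm, ȳ = 70.00 mm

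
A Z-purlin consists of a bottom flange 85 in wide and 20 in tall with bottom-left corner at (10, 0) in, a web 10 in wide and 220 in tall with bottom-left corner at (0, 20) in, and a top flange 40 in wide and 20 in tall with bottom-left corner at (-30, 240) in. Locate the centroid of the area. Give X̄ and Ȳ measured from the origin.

X̄ = 19.63 in, Ȳ = 107.02 in

Part | A | x̄ᵢ | ȳᵢ | A·x̄ᵢ | A·ȳᵢ
bottom flange | 1700.00 | 52.50 | 10.00 | 89250.00 | 17000.00
web | 2200.00 | 5.00 | 130.00 | 11000.00 | 286000.00
top flange | 800.00 | -10.00 | 250.00 | -8000.00 | 200000.00
Σ | 4700.00 |  |  | 92250.00 | 503000.00
X̄ = 92250.00 / 4700.00 = 19.63 in
Ȳ = 503000.00 / 4700.00 = 107.02 in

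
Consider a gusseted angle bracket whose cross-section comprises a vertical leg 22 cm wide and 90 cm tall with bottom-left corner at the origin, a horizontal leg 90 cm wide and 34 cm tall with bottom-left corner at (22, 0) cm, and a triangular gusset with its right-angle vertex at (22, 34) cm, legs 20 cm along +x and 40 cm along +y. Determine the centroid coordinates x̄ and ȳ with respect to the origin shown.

x̄ = 43.80 cm, ȳ = 29.42 cm

vertical leg: A = 22 × 90 = 1980.00, centroid at (11.00, 45.00).
horizontal leg: A = 90 × 34 = 3060.00, centroid at (67.00, 17.00).
gusset: A = ½·20·40 = 400.00, centroid at (28.67, 47.33).
ΣA = 5440.00 cm², ΣAx̄ = 238266.67 cm³, ΣAȳ = 160053.33 cm³.
x̄ = 238266.67/5440.00 = 43.80 cm; ȳ = 160053.33/5440.00 = 29.42 cm.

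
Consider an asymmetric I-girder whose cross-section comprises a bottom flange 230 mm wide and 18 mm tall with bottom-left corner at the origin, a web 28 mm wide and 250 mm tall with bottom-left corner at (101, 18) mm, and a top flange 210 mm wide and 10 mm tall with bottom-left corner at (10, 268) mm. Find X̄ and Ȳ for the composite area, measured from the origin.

Part | A | x̄ᵢ | ȳᵢ | A·x̄ᵢ | A·ȳᵢ
bottom flange | 4140.00 | 115.00 | 9.00 | 476100.00 | 37260.00
web | 7000.00 | 115.00 | 143.00 | 805000.00 | 1001000.00
top flange | 2100.00 | 115.00 | 273.00 | 241500.00 | 573300.00
Σ | 13240.00 |  |  | 1522600.00 | 1611560.00
X̄ = 1522600.00 / 13240.00 = 115.00 mm
Ȳ = 1611560.00 / 13240.00 = 121.72 mm

X̄ = 115.00 mm, Ȳ = 121.72 mm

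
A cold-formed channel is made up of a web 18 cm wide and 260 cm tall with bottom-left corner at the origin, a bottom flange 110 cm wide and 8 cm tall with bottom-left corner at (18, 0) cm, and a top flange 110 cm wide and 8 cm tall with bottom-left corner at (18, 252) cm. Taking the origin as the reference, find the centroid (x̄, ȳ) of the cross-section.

x̄ = 26.49 cm, ȳ = 130.00 cm

web: A = 18 × 260 = 4680.00, centroid at (9.00, 130.00).
bottom flange: A = 110 × 8 = 880.00, centroid at (73.00, 4.00).
top flange: A = 110 × 8 = 880.00, centroid at (73.00, 256.00).
ΣA = 6440.00 cm²
ΣAx̄ = (4680.00)(9.00) + (880.00)(73.00) + (880.00)(73.00) = 170600.00 cm³
ΣAȳ = (4680.00)(130.00) + (880.00)(4.00) + (880.00)(256.00) = 837200.00 cm³
x̄ = 170600.00 / 6440.00 = 26.49 cm
ȳ = 837200.00 / 6440.00 = 130.00 cm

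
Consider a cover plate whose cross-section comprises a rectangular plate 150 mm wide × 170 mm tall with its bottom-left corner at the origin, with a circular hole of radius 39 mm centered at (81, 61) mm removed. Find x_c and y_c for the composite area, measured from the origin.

plate: A = 150 × 170 = 25500.00, centroid at (75.00, 85.00).
hole: A = −π·39² = -4778.36, centroid at (81.00, 61.00).
ΣA = 20721.64 mm²
ΣAx_c = (25500.00)(75.00) + (-4778.36)(81.00) = 1525452.64 mm³
ΣAy_c = (25500.00)(85.00) + (-4778.36)(61.00) = 1876019.89 mm³
x_c = 1525452.64 / 20721.64 = 73.62 mm
y_c = 1876019.89 / 20721.64 = 90.53 mm

x_c = 73.62 mm, y_c = 90.53 mm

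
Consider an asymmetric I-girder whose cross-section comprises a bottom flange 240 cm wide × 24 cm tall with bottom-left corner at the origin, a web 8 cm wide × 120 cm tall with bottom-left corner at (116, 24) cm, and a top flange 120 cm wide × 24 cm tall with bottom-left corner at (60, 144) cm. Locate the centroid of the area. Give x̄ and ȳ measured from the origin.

x̄ = 120.00 cm, ȳ = 62.40 cm

bottom flange: A = 240 × 24 = 5760.00, centroid at (120.00, 12.00).
web: A = 8 × 120 = 960.00, centroid at (120.00, 84.00).
top flange: A = 120 × 24 = 2880.00, centroid at (120.00, 156.00).
ΣA = 9600.00 cm², ΣAx̄ = 1152000.00 cm³, ΣAȳ = 599040.00 cm³.
x̄ = 1152000.00/9600.00 = 120.00 cm; ȳ = 599040.00/9600.00 = 62.40 cm.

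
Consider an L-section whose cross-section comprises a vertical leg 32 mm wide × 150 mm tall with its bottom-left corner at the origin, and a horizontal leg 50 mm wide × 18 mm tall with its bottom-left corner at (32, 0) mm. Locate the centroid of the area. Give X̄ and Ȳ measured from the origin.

X̄ = 22.47 mm, Ȳ = 64.58 mm

Part | A | x̄ᵢ | ȳᵢ | A·x̄ᵢ | A·ȳᵢ
vertical leg | 4800.00 | 16.00 | 75.00 | 76800.00 | 360000.00
horizontal leg | 900.00 | 57.00 | 9.00 | 51300.00 | 8100.00
Σ | 5700.00 |  |  | 128100.00 | 368100.00
X̄ = 128100.00 / 5700.00 = 22.47 mm
Ȳ = 368100.00 / 5700.00 = 64.58 mm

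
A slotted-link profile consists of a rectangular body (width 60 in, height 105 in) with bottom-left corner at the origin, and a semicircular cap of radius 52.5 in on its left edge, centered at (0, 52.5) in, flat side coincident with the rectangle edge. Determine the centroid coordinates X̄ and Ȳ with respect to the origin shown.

rectangular body: A = 60 × 105 = 6300.00, centroid at (30.00, 52.50).
semicircular end: A = ½π·52.5² = 4329.51, centroid at (-22.28, 52.50).
ΣA = 10629.51 in²
ΣAX̄ = (6300.00)(30.00) + (4329.51)(-22.28) = 92531.25 in³
ΣAȲ = (6300.00)(52.50) + (4329.51)(52.50) = 558049.14 in³
X̄ = 92531.25 / 10629.51 = 8.71 in
Ȳ = 558049.14 / 10629.51 = 52.50 in

X̄ = 8.71 in, Ȳ = 52.50 in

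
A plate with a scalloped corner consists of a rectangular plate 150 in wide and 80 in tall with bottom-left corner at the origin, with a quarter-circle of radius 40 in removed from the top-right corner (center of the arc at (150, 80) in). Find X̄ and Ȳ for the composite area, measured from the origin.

plate: A = 150 × 80 = 12000.00, centroid at (75.00, 40.00).
removed quarter-circle: A = −¼π·40² = -1256.64, centroid at (133.02, 63.02).
ΣA = 10743.36 in²
ΣAX̄ = (12000.00)(75.00) + (-1256.64)(133.02) = 732837.77 in³
ΣAȲ = (12000.00)(40.00) + (-1256.64)(63.02) = 400802.37 in³
X̄ = 732837.77 / 10743.36 = 68.21 in
Ȳ = 400802.37 / 10743.36 = 37.31 in

X̄ = 68.21 in, Ȳ = 37.31 in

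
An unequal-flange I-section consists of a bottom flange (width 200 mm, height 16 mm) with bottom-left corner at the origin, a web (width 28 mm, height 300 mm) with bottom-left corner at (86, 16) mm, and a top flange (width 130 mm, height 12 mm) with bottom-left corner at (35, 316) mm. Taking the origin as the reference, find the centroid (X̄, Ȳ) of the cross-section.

Part | A | x̄ᵢ | ȳᵢ | A·x̄ᵢ | A·ȳᵢ
bottom flange | 3200.00 | 100.00 | 8.00 | 320000.00 | 25600.00
web | 8400.00 | 100.00 | 166.00 | 840000.00 | 1394400.00
top flange | 1560.00 | 100.00 | 322.00 | 156000.00 | 502320.00
Σ | 13160.00 |  |  | 1316000.00 | 1922320.00
X̄ = 1316000.00 / 13160.00 = 100.00 mm
Ȳ = 1922320.00 / 13160.00 = 146.07 mm

X̄ = 100.00 mm, Ȳ = 146.07 mm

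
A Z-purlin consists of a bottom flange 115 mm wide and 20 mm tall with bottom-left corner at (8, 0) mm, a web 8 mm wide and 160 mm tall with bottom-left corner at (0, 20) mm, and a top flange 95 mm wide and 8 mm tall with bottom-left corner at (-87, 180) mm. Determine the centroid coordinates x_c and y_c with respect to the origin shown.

Part | A | x̄ᵢ | ȳᵢ | A·x̄ᵢ | A·ȳᵢ
bottom flange | 2300.00 | 65.50 | 10.00 | 150650.00 | 23000.00
web | 1280.00 | 4.00 | 100.00 | 5120.00 | 128000.00
top flange | 760.00 | -39.50 | 184.00 | -30020.00 | 139840.00
Σ | 4340.00 |  |  | 125750.00 | 290840.00
x_c = 125750.00 / 4340.00 = 28.97 mm
y_c = 290840.00 / 4340.00 = 67.01 mm

x_c = 28.97 mm, y_c = 67.01 mm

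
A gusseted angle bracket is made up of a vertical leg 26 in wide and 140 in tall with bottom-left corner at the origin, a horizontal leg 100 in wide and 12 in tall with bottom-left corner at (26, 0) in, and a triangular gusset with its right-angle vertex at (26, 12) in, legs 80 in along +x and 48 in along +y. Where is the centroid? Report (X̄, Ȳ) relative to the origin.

Part | A | x̄ᵢ | ȳᵢ | A·x̄ᵢ | A·ȳᵢ
vertical leg | 3640.00 | 13.00 | 70.00 | 47320.00 | 254800.00
horizontal leg | 1200.00 | 76.00 | 6.00 | 91200.00 | 7200.00
gusset | 1920.00 | 52.67 | 28.00 | 101120.00 | 53760.00
Σ | 6760.00 |  |  | 239640.00 | 315760.00
X̄ = 239640.00 / 6760.00 = 35.45 in
Ȳ = 315760.00 / 6760.00 = 46.71 in

X̄ = 35.45 in, Ȳ = 46.71 in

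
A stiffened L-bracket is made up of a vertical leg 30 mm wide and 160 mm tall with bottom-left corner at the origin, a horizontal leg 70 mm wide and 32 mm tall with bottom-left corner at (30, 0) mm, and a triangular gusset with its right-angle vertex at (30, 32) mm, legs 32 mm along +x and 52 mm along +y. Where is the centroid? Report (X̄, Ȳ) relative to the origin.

Part | A | x̄ᵢ | ȳᵢ | A·x̄ᵢ | A·ȳᵢ
vertical leg | 4800.00 | 15.00 | 80.00 | 72000.00 | 384000.00
horizontal leg | 2240.00 | 65.00 | 16.00 | 145600.00 | 35840.00
gusset | 832.00 | 40.67 | 49.33 | 33834.67 | 41045.33
Σ | 7872.00 |  |  | 251434.67 | 460885.33
X̄ = 251434.67 / 7872.00 = 31.94 mm
Ȳ = 460885.33 / 7872.00 = 58.55 mm

X̄ = 31.94 mm, Ȳ = 58.55 mm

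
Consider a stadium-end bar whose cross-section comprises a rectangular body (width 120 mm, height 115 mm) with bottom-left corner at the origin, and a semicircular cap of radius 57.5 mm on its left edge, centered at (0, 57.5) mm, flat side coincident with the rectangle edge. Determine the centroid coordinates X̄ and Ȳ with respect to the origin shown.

X̄ = 36.92 mm, Ȳ = 57.50 mm

Part | A | x̄ᵢ | ȳᵢ | A·x̄ᵢ | A·ȳᵢ
rectangular body | 13800.00 | 60.00 | 57.50 | 828000.00 | 793500.00
semicircular end | 5193.45 | -24.40 | 57.50 | -126739.58 | 298623.11
Σ | 18993.45 |  |  | 701260.42 | 1092123.11
X̄ = 701260.42 / 18993.45 = 36.92 mm
Ȳ = 1092123.11 / 18993.45 = 57.50 mm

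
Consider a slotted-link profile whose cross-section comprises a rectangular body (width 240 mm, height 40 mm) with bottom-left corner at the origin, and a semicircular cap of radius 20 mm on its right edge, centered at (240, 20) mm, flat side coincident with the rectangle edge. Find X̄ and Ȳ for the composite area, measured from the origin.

X̄ = 127.89 mm, Ȳ = 20.00 mm

Part | A | x̄ᵢ | ȳᵢ | A·x̄ᵢ | A·ȳᵢ
rectangular body | 9600.00 | 120.00 | 20.00 | 1152000.00 | 192000.00
semicircular end | 628.32 | 248.49 | 20.00 | 156129.78 | 12566.37
Σ | 10228.32 |  |  | 1308129.78 | 204566.37
X̄ = 1308129.78 / 10228.32 = 127.89 mm
Ȳ = 204566.37 / 10228.32 = 20.00 mm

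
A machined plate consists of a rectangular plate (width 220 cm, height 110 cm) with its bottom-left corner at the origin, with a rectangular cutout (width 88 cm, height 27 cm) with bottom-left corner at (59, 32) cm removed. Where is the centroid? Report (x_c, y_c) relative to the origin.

plate: A = 220 × 110 = 24200.00, centroid at (110.00, 55.00).
hole: A = −(88 × 27) = -2376.00, centroid at (103.00, 45.50).
ΣA = 21824.00 cm², ΣAx_c = 2417272.00 cm³, ΣAy_c = 1222892.00 cm³.
x_c = 2417272.00/21824.00 = 110.76 cm; y_c = 1222892.00/21824.00 = 56.03 cm.

x_c = 110.76 cm, y_c = 56.03 cm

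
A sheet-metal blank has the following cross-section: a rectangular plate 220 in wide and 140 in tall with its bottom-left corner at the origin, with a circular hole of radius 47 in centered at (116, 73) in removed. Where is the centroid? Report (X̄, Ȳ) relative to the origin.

X̄ = 108.25 in, Ȳ = 69.13 in

Part | A | x̄ᵢ | ȳᵢ | A·x̄ᵢ | A·ȳᵢ
plate | 30800.00 | 110.00 | 70.00 | 3388000.00 | 2156000.00
hole | -6939.78 | 116.00 | 73.00 | -805014.27 | -506603.81
Σ | 23860.22 |  |  | 2582985.73 | 1649396.19
X̄ = 2582985.73 / 23860.22 = 108.25 in
Ȳ = 1649396.19 / 23860.22 = 69.13 in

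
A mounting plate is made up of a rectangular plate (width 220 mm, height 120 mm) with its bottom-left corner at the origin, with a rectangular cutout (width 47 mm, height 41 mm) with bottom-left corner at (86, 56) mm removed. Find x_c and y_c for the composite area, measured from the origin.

x_c = 110.04 mm, y_c = 58.70 mm

plate: A = 220 × 120 = 26400.00, centroid at (110.00, 60.00).
hole: A = −(47 × 41) = -1927.00, centroid at (109.50, 76.50).
ΣA = 24473.00 mm²
ΣAx_c = (26400.00)(110.00) + (-1927.00)(109.50) = 2692993.50 mm³
ΣAy_c = (26400.00)(60.00) + (-1927.00)(76.50) = 1436584.50 mm³
x_c = 2692993.50 / 24473.00 = 110.04 mm
y_c = 1436584.50 / 24473.00 = 58.70 mm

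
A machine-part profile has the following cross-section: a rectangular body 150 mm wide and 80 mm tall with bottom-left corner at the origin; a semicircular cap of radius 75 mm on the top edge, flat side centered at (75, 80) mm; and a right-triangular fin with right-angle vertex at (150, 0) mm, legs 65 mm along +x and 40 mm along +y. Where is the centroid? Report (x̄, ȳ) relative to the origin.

x̄ = 80.68 mm, ȳ = 67.11 mm

rectangular body: A = 150 × 80 = 12000.00, centroid at (75.00, 40.00).
semicircular top: A = ½π·75² = 8835.73, centroid at (75.00, 111.83).
triangular fin: A = ½·65·40 = 1300.00, centroid at (171.67, 13.33).
ΣA = 22135.73 mm²
ΣAx̄ = (12000.00)(75.00) + (8835.73)(75.00) + (1300.00)(171.67) = 1785846.37 mm³
ΣAȳ = (12000.00)(40.00) + (8835.73)(111.83) + (1300.00)(13.33) = 1485441.68 mm³
x̄ = 1785846.37 / 22135.73 = 80.68 mm
ȳ = 1485441.68 / 22135.73 = 67.11 mm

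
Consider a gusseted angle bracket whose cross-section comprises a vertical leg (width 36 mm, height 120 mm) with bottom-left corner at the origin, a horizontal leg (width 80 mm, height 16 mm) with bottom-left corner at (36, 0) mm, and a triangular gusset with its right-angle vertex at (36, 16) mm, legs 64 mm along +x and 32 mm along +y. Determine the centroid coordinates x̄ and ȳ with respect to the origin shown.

x̄ = 35.29 mm, ȳ = 44.80 mm

vertical leg: A = 36 × 120 = 4320.00, centroid at (18.00, 60.00).
horizontal leg: A = 80 × 16 = 1280.00, centroid at (76.00, 8.00).
gusset: A = ½·64·32 = 1024.00, centroid at (57.33, 26.67).
ΣA = 6624.00 mm², ΣAx̄ = 233749.33 mm³, ΣAȳ = 296746.67 mm³.
x̄ = 233749.33/6624.00 = 35.29 mm; ȳ = 296746.67/6624.00 = 44.80 mm.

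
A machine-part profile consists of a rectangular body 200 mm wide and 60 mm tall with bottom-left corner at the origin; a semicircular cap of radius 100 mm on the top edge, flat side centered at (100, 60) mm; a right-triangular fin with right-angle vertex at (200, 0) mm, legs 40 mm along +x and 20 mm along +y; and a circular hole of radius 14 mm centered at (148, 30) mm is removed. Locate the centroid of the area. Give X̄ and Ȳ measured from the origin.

Part | A | x̄ᵢ | ȳᵢ | A·x̄ᵢ | A·ȳᵢ
rectangular body | 12000.00 | 100.00 | 30.00 | 1200000.00 | 360000.00
semicircular top | 15707.96 | 100.00 | 102.44 | 1570796.33 | 1609144.46
triangular fin | 400.00 | 213.33 | 6.67 | 85333.33 | 2666.67
hole | -615.75 | 148.00 | 30.00 | -91131.32 | -18472.56
Σ | 27492.21 |  |  | 2764998.34 | 1953338.56
X̄ = 2764998.34 / 27492.21 = 100.57 mm
Ȳ = 1953338.56 / 27492.21 = 71.05 mm

X̄ = 100.57 mm, Ȳ = 71.05 mm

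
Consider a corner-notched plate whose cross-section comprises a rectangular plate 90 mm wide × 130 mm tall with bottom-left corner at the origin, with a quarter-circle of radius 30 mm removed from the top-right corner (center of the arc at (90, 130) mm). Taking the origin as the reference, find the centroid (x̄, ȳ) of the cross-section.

Part | A | x̄ᵢ | ȳᵢ | A·x̄ᵢ | A·ȳᵢ
plate | 11700.00 | 45.00 | 65.00 | 526500.00 | 760500.00
removed quarter-circle | -706.86 | 77.27 | 117.27 | -54617.25 | -82891.59
Σ | 10993.14 |  |  | 471882.75 | 677608.41
x̄ = 471882.75 / 10993.14 = 42.93 mm
ȳ = 677608.41 / 10993.14 = 61.64 mm

x̄ = 42.93 mm, ȳ = 61.64 mm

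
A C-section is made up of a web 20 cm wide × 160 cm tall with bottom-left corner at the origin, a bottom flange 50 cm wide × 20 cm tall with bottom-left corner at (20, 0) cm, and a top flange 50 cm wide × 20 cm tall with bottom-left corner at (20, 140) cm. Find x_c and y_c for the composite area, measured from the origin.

Part | A | x̄ᵢ | ȳᵢ | A·x̄ᵢ | A·ȳᵢ
web | 3200.00 | 10.00 | 80.00 | 32000.00 | 256000.00
bottom flange | 1000.00 | 45.00 | 10.00 | 45000.00 | 10000.00
top flange | 1000.00 | 45.00 | 150.00 | 45000.00 | 150000.00
Σ | 5200.00 |  |  | 122000.00 | 416000.00
x_c = 122000.00 / 5200.00 = 23.46 cm
y_c = 416000.00 / 5200.00 = 80.00 cm

x_c = 23.46 cm, y_c = 80.00 cm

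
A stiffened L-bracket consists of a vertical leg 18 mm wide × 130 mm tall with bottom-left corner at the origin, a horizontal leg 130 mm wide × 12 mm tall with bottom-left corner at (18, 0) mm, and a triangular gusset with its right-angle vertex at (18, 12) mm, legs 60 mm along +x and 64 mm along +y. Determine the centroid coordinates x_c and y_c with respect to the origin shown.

x_c = 38.40 mm, y_c = 38.74 mm

Part | A | x̄ᵢ | ȳᵢ | A·x̄ᵢ | A·ȳᵢ
vertical leg | 2340.00 | 9.00 | 65.00 | 21060.00 | 152100.00
horizontal leg | 1560.00 | 83.00 | 6.00 | 129480.00 | 9360.00
gusset | 1920.00 | 38.00 | 33.33 | 72960.00 | 64000.00
Σ | 5820.00 |  |  | 223500.00 | 225460.00
x_c = 223500.00 / 5820.00 = 38.40 mm
y_c = 225460.00 / 5820.00 = 38.74 mm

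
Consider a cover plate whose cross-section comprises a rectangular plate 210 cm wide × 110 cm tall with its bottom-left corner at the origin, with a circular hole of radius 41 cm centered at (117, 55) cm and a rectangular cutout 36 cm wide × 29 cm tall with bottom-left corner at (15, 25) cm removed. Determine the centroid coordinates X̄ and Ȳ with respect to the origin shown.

X̄ = 105.70 cm, Ȳ = 55.96 cm

plate: A = 210 × 110 = 23100.00, centroid at (105.00, 55.00).
hole 1: A = −π·41² = -5281.02, centroid at (117.00, 55.00).
hole 2: A = −(36 × 29) = -1044.00, centroid at (33.00, 39.50).
ΣA = 16774.98 cm², ΣAX̄ = 1773168.98 cm³, ΣAȲ = 938806.05 cm³.
X̄ = 1773168.98/16774.98 = 105.70 cm; Ȳ = 938806.05/16774.98 = 55.96 cm.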